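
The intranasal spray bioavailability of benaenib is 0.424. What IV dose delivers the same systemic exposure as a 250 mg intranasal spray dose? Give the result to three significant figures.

D_iv = 106 mg

Systemic exposure from an extravascular dose = F × D_ev, so the equivalent IV dose is F × D_ev.
D_iv = F × D_ev = 0.424 × 250 = 106 mg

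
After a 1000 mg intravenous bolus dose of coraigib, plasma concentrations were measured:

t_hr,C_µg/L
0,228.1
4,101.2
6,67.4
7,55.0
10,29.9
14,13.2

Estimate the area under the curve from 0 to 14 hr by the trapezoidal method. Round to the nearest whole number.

Trapezoidal AUC_0→14:
  [0→4]: (228.1+101.2)/2 × 4 = 658.6
  [4→6]: (101.2+67.4)/2 × 2 = 168.6
  [6→7]: (67.4+55.0)/2 × 1 = 61.2
  [7→10]: (55.0+29.9)/2 × 3 = 127.35
  [10→14]: (29.9+13.2)/2 × 4 = 86.2
  Sum = 1101.95 µg/L·hr

AUC = 1102 µg/L·hr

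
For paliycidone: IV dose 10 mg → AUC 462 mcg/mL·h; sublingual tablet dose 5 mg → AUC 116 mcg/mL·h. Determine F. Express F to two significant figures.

F = (AUC_ev / D_ev) / (AUC_iv / D_iv)
  = (116/5) / (462/10)
  = 23.2 / 46.2 = 0.5022

F = 0.50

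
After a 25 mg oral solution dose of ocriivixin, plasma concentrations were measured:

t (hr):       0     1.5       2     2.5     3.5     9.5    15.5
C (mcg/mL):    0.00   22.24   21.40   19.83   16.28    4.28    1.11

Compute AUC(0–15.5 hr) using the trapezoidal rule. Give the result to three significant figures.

AUC = 134 mcg/mL·hr

Trapezoidal AUC_0→15.5:
  [0→1.5]: (0.00+22.24)/2 × 1.5 = 16.68
  [1.5→2]: (22.24+21.40)/2 × 0.5 = 10.91
  [2→2.5]: (21.40+19.83)/2 × 0.5 = 10.3075
  [2.5→3.5]: (19.83+16.28)/2 × 1 = 18.055
  [3.5→9.5]: (16.28+4.28)/2 × 6 = 61.68
  [9.5→15.5]: (4.28+1.11)/2 × 6 = 16.17
  Sum = 133.8025 mcg/mL·hr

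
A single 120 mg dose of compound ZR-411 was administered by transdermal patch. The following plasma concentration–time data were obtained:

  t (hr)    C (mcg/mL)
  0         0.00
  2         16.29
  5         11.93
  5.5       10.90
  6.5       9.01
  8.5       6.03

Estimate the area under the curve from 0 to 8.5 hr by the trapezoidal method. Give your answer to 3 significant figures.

Trapezoidal AUC_0→8.5:
  [0→2]: (0.00+16.29)/2 × 2 = 16.29
  [2→5]: (16.29+11.93)/2 × 3 = 42.33
  [5→5.5]: (11.93+10.90)/2 × 0.5 = 5.7075
  [5.5→6.5]: (10.90+9.01)/2 × 1 = 9.955
  [6.5→8.5]: (9.01+6.03)/2 × 2 = 15.04
  Sum = 89.3225 mcg/mL·hr

AUC = 89.3 mcg/mL·hr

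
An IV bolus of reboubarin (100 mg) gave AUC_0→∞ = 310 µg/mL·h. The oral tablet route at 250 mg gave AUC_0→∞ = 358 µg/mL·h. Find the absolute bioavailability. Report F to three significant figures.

F = 0.462

F = (AUC_ev / D_ev) / (AUC_iv / D_iv)
  = (358/250) / (310/100)
  = 1.432 / 3.1 = 0.4619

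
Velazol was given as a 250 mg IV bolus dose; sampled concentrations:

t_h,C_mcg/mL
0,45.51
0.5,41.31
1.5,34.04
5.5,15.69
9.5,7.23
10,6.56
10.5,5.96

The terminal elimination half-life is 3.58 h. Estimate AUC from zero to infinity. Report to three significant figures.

AUC = 242 mcg/mL·h

Trapezoidal AUC_0→10.5:
  [0→0.5]: (45.51+41.31)/2 × 0.5 = 21.705
  [0.5→1.5]: (41.31+34.04)/2 × 1 = 37.675
  [1.5→5.5]: (34.04+15.69)/2 × 4 = 99.46
  [5.5→9.5]: (15.69+7.23)/2 × 4 = 45.84
  [9.5→10]: (7.23+6.56)/2 × 0.5 = 3.4475
  [10→10.5]: (6.56+5.96)/2 × 0.5 = 3.13
  Sum = 211.2575 mcg/mL·h
k_e = ln2 / t½ = 0.693147 / 3.58 = 0.1936 h^-1
Extrapolated tail: C_last / k_e = 5.96 / 0.1936 = 30.785
AUC_0→∞ = 211.2575 + 30.785 = 242.0425 mcg/mL·h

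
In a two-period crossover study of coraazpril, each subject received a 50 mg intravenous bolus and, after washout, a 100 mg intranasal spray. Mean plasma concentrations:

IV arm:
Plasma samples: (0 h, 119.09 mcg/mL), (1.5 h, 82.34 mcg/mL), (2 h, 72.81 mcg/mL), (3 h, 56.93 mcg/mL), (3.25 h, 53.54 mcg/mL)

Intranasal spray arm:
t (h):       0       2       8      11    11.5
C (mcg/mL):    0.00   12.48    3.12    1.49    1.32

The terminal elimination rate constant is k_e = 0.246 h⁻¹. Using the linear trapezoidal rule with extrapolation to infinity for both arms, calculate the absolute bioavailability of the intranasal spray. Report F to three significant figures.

F = 0.0743

Trapezoidal AUC_0→3.25 (IV):
  [0→1.5]: (119.09+82.34)/2 × 1.5 = 151.0725
  [1.5→2]: (82.34+72.81)/2 × 0.5 = 38.7875
  [2→3]: (72.81+56.93)/2 × 1 = 64.87
  [3→3.25]: (56.93+53.54)/2 × 0.25 = 13.80875
  Sum = 268.53875 mcg/mL·h
IV tail: 53.54/0.246 = 217.642; AUC_iv,0→∞ = 268.53875 + 217.642 = 486.18075 mcg/mL·h
Trapezoidal AUC_0→11.5 (intranasal spray):
  [0→2]: (0.00+12.48)/2 × 2 = 12.48
  [2→8]: (12.48+3.12)/2 × 6 = 46.8
  [8→11]: (3.12+1.49)/2 × 3 = 6.915
  [11→11.5]: (1.49+1.32)/2 × 0.5 = 0.7025
  Sum = 66.8975 mcg/mL·h
intranasal spray tail: 1.32/0.246 = 5.366; AUC_ev,0→∞ = 66.8975 + 5.366 = 72.2635 mcg/mL·h
F = (AUC_ev/D_ev)/(AUC_iv/D_iv) = (72.2635/100)/(486.18075/50) = 0.722635/9.723615 = 0.0743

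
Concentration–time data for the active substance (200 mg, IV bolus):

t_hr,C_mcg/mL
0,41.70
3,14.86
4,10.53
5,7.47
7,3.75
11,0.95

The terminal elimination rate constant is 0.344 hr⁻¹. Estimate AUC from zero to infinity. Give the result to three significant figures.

Trapezoidal AUC_0→11:
  [0→3]: (41.70+14.86)/2 × 3 = 84.84
  [3→4]: (14.86+10.53)/2 × 1 = 12.695
  [4→5]: (10.53+7.47)/2 × 1 = 9.0
  [5→7]: (7.47+3.75)/2 × 2 = 11.22
  [7→11]: (3.75+0.95)/2 × 4 = 9.4
  Sum = 127.155 mcg/mL·hr
Extrapolated tail: C_last / k_e = 0.95 / 0.344 = 2.762
AUC_0→∞ = 127.155 + 2.762 = 129.917 mcg/mL·hr

AUC = 130 mcg/mL·hr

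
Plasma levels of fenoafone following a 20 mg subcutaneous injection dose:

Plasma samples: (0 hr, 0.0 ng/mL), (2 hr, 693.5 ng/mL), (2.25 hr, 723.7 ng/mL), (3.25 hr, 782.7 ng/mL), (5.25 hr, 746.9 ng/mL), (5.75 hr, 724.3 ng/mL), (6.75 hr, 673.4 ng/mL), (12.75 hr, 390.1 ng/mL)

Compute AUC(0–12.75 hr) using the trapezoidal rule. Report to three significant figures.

Trapezoidal AUC_0→12.75:
  [0→2]: (0.0+693.5)/2 × 2 = 693.5
  [2→2.25]: (693.5+723.7)/2 × 0.25 = 177.15
  [2.25→3.25]: (723.7+782.7)/2 × 1 = 753.2
  [3.25→5.25]: (782.7+746.9)/2 × 2 = 1529.6
  [5.25→5.75]: (746.9+724.3)/2 × 0.5 = 367.8
  [5.75→6.75]: (724.3+673.4)/2 × 1 = 698.85
  [6.75→12.75]: (673.4+390.1)/2 × 6 = 3190.5
  Sum = 7410.6 ng/mL·hr

AUC = 7410 ng/mL·hr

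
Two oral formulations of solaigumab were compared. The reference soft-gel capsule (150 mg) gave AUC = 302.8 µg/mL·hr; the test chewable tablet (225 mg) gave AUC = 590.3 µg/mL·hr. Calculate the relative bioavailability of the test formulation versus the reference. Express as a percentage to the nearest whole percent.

F_rel = 130%

F_rel = (AUC_test/D_test) / (AUC_ref/D_ref)
      = (590.3/225) / (302.8/150)
      = 2.62356 / 2.01867 = 1.2996 = 129.96%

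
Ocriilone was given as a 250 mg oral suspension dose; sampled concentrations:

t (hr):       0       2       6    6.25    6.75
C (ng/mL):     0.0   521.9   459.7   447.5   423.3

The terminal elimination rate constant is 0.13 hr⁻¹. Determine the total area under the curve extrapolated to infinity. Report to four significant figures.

AUC = 6072 ng/mL·hr

Trapezoidal AUC_0→6.75:
  [0→2]: (0.0+521.9)/2 × 2 = 521.9
  [2→6]: (521.9+459.7)/2 × 4 = 1963.2
  [6→6.25]: (459.7+447.5)/2 × 0.25 = 113.4
  [6.25→6.75]: (447.5+423.3)/2 × 0.5 = 217.7
  Sum = 2816.2 ng/mL·hr
Extrapolated tail: C_last / k_e = 423.3 / 0.13 = 3256.154
AUC_0→∞ = 2816.2 + 3256.154 = 6072.354 ng/mL·hr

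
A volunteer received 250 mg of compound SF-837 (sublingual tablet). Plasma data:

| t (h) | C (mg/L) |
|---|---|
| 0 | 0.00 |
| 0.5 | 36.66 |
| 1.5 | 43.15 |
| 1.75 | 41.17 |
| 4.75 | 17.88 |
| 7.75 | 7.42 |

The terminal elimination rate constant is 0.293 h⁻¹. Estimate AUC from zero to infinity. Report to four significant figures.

Trapezoidal AUC_0→7.75:
  [0→0.5]: (0.00+36.66)/2 × 0.5 = 9.165
  [0.5→1.5]: (36.66+43.15)/2 × 1 = 39.905
  [1.5→1.75]: (43.15+41.17)/2 × 0.25 = 10.54
  [1.75→4.75]: (41.17+17.88)/2 × 3 = 88.575
  [4.75→7.75]: (17.88+7.42)/2 × 3 = 37.95
  Sum = 186.135 mg/L·h
Extrapolated tail: C_last / k_e = 7.42 / 0.293 = 25.324
AUC_0→∞ = 186.135 + 25.324 = 211.459 mg/L·h

AUC = 211.5 mg/L·h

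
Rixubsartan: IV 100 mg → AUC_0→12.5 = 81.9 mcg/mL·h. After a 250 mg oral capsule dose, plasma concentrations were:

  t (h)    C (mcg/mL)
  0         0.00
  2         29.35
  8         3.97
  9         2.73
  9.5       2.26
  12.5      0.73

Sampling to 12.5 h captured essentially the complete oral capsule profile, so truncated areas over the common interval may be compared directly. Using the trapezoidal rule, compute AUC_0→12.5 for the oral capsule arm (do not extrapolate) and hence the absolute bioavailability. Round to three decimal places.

Trapezoidal AUC_0→12.5 (oral capsule):
  [0→2]: (0.00+29.35)/2 × 2 = 29.35
  [2→8]: (29.35+3.97)/2 × 6 = 99.96
  [8→9]: (3.97+2.73)/2 × 1 = 3.35
  [9→9.5]: (2.73+2.26)/2 × 0.5 = 1.2475
  [9.5→12.5]: (2.26+0.73)/2 × 3 = 4.485
  Sum = 138.3925 mcg/mL·h
F = (AUC_ev/D_ev)/(AUC_iv/D_iv) = (138.3925/250)/(81.9/100) = 0.55357/0.819 = 0.6759

F = 0.676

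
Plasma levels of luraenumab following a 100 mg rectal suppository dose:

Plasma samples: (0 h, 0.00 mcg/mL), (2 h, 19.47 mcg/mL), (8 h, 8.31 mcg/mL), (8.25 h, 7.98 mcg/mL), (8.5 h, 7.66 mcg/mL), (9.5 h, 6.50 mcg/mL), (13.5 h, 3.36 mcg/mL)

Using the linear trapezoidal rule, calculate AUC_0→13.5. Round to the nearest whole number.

AUC = 134 mcg/mL·h

Trapezoidal AUC_0→13.5:
  [0→2]: (0.00+19.47)/2 × 2 = 19.47
  [2→8]: (19.47+8.31)/2 × 6 = 83.34
  [8→8.25]: (8.31+7.98)/2 × 0.25 = 2.03625
  [8.25→8.5]: (7.98+7.66)/2 × 0.25 = 1.955
  [8.5→9.5]: (7.66+6.50)/2 × 1 = 7.08
  [9.5→13.5]: (6.50+3.36)/2 × 4 = 19.72
  Sum = 133.60125 mcg/mL·h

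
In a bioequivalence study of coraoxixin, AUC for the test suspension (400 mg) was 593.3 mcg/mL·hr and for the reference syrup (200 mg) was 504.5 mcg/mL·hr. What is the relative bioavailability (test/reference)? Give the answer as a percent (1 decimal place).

F_rel = 58.8%

F_rel = (AUC_test/D_test) / (AUC_ref/D_ref)
      = (593.3/400) / (504.5/200)
      = 1.48325 / 2.5225 = 0.5880 = 58.80%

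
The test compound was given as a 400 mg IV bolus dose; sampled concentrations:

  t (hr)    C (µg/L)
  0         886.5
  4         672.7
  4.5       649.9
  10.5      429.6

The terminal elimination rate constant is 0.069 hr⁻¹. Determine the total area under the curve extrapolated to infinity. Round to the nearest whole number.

Trapezoidal AUC_0→10.5:
  [0→4]: (886.5+672.7)/2 × 4 = 3118.4
  [4→4.5]: (672.7+649.9)/2 × 0.5 = 330.65
  [4.5→10.5]: (649.9+429.6)/2 × 6 = 3238.5
  Sum = 6687.55 µg/L·hr
Extrapolated tail: C_last / k_e = 429.6 / 0.069 = 6226.087
AUC_0→∞ = 6687.55 + 6226.087 = 12913.637 µg/L·hr

AUC = 12914 µg/L·hr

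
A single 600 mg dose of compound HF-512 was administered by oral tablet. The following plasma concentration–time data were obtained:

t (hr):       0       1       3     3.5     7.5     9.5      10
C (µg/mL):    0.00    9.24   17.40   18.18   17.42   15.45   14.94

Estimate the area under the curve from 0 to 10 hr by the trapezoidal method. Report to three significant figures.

AUC = 152 µg/mL·hr

Trapezoidal AUC_0→10:
  [0→1]: (0.00+9.24)/2 × 1 = 4.62
  [1→3]: (9.24+17.40)/2 × 2 = 26.64
  [3→3.5]: (17.40+18.18)/2 × 0.5 = 8.895
  [3.5→7.5]: (18.18+17.42)/2 × 4 = 71.2
  [7.5→9.5]: (17.42+15.45)/2 × 2 = 32.87
  [9.5→10]: (15.45+14.94)/2 × 0.5 = 7.5975
  Sum = 151.8225 µg/mL·hr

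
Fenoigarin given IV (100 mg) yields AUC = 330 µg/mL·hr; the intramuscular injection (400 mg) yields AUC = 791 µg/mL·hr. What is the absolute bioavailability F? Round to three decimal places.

F = (AUC_ev / D_ev) / (AUC_iv / D_iv)
  = (791/400) / (330/100)
  = 1.9775 / 3.3 = 0.5992

F = 0.599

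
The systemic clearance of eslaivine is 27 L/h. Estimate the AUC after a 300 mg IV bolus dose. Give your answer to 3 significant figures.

AUC = 11.1 mg/L·h

AUC_0→∞ = Dose_iv / CL
        = 300 / 27 = 11.1111 mg/L·h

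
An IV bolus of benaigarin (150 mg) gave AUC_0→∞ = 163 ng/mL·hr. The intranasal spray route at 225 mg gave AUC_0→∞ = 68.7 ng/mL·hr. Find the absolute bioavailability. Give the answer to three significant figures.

F = 0.281

F = (AUC_ev / D_ev) / (AUC_iv / D_iv)
  = (68.7/225) / (163/150)
  = 0.305333 / 1.08667 = 0.2810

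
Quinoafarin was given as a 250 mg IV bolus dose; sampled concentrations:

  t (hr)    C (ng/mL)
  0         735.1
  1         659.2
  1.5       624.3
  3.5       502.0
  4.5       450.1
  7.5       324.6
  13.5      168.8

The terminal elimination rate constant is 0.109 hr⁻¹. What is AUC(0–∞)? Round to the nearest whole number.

AUC = 6811 ng/mL·hr

Trapezoidal AUC_0→13.5:
  [0→1]: (735.1+659.2)/2 × 1 = 697.15
  [1→1.5]: (659.2+624.3)/2 × 0.5 = 320.875
  [1.5→3.5]: (624.3+502.0)/2 × 2 = 1126.3
  [3.5→4.5]: (502.0+450.1)/2 × 1 = 476.05
  [4.5→7.5]: (450.1+324.6)/2 × 3 = 1162.05
  [7.5→13.5]: (324.6+168.8)/2 × 6 = 1480.2
  Sum = 5262.625 ng/mL·hr
Extrapolated tail: C_last / k_e = 168.8 / 0.109 = 1548.624
AUC_0→∞ = 5262.625 + 1548.624 = 6811.249 ng/mL·hr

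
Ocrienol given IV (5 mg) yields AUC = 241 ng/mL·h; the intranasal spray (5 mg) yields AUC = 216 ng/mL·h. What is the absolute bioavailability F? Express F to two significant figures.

F = 0.90

F = (AUC_ev / D_ev) / (AUC_iv / D_iv)
  = (216/5) / (241/5)
  = 43.2 / 48.2 = 0.8963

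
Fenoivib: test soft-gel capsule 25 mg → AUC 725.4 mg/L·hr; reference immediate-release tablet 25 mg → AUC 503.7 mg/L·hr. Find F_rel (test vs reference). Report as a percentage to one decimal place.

F_rel = 144.0%

F_rel = (AUC_test/D_test) / (AUC_ref/D_ref)
      = (725.4/25) / (503.7/25)
      = 29.016 / 20.148 = 1.4401 = 144.01%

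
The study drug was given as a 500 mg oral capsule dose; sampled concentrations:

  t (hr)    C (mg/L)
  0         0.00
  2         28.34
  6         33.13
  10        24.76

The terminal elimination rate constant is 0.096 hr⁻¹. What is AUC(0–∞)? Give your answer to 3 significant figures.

Trapezoidal AUC_0→10:
  [0→2]: (0.00+28.34)/2 × 2 = 28.34
  [2→6]: (28.34+33.13)/2 × 4 = 122.94
  [6→10]: (33.13+24.76)/2 × 4 = 115.78
  Sum = 267.06 mg/L·hr
Extrapolated tail: C_last / k_e = 24.76 / 0.096 = 257.917
AUC_0→∞ = 267.06 + 257.917 = 524.977 mg/L·hr

AUC = 525 mg/L·hr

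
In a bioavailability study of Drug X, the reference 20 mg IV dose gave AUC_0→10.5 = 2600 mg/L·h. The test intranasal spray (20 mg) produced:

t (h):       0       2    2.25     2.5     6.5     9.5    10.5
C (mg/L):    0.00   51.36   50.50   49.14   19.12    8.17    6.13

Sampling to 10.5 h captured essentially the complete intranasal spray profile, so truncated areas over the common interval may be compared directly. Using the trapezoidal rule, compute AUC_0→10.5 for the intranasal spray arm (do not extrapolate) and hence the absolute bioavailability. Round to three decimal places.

F = 0.100

Trapezoidal AUC_0→10.5 (intranasal spray):
  [0→2]: (0.00+51.36)/2 × 2 = 51.36
  [2→2.25]: (51.36+50.50)/2 × 0.25 = 12.7325
  [2.25→2.5]: (50.50+49.14)/2 × 0.25 = 12.455
  [2.5→6.5]: (49.14+19.12)/2 × 4 = 136.52
  [6.5→9.5]: (19.12+8.17)/2 × 3 = 40.935
  [9.5→10.5]: (8.17+6.13)/2 × 1 = 7.15
  Sum = 261.1525 mg/L·h
F = (AUC_ev/D_ev)/(AUC_iv/D_iv) = (261.1525/20)/(2600/20) = 13.057625/130 = 0.1004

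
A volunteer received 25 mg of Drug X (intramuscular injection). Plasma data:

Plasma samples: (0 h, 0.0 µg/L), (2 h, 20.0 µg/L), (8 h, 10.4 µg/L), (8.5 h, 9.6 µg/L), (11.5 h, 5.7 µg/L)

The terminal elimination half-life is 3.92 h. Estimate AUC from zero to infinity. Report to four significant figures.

Trapezoidal AUC_0→11.5:
  [0→2]: (0.0+20.0)/2 × 2 = 20.0
  [2→8]: (20.0+10.4)/2 × 6 = 91.2
  [8→8.5]: (10.4+9.6)/2 × 0.5 = 5.0
  [8.5→11.5]: (9.6+5.7)/2 × 3 = 22.95
  Sum = 139.15 µg/L·h
k_e = ln2 / t½ = 0.693147 / 3.92 = 0.1768 h^-1
Extrapolated tail: C_last / k_e = 5.7 / 0.1768 = 32.240
AUC_0→∞ = 139.15 + 32.240 = 171.39 µg/L·h

AUC = 171.4 µg/L·h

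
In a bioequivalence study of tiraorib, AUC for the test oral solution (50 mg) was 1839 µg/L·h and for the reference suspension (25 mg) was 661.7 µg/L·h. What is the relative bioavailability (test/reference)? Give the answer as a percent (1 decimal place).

F_rel = 139.0%

F_rel = (AUC_test/D_test) / (AUC_ref/D_ref)
      = (1839/50) / (661.7/25)
      = 36.78 / 26.468 = 1.3896 = 138.96%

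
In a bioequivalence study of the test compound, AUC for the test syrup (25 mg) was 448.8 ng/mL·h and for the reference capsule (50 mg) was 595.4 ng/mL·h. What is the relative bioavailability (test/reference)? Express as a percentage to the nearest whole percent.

F_rel = 151%

F_rel = (AUC_test/D_test) / (AUC_ref/D_ref)
      = (448.8/25) / (595.4/50)
      = 17.952 / 11.908 = 1.5076 = 150.76%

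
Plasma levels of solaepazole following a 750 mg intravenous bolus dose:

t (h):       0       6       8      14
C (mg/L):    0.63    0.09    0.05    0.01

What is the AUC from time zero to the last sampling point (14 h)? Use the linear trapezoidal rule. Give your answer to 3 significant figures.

Trapezoidal AUC_0→14:
  [0→6]: (0.63+0.09)/2 × 6 = 2.16
  [6→8]: (0.09+0.05)/2 × 2 = 0.14
  [8→14]: (0.05+0.01)/2 × 6 = 0.18
  Sum = 2.48 mg/L·h

AUC = 2.48 mg/L·h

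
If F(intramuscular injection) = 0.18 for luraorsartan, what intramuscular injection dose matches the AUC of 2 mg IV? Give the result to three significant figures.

D_intramuscular = 11.1 mg

For equal systemic exposure: F × D_ev = D_iv
D_ev = D_iv / F = 2 / 0.18 = 11.1111 mg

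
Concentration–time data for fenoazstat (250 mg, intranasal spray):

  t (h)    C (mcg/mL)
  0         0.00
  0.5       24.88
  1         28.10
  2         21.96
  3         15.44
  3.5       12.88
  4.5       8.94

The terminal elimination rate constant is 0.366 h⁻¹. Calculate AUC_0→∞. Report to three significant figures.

Trapezoidal AUC_0→4.5:
  [0→0.5]: (0.00+24.88)/2 × 0.5 = 6.22
  [0.5→1]: (24.88+28.10)/2 × 0.5 = 13.245
  [1→2]: (28.10+21.96)/2 × 1 = 25.03
  [2→3]: (21.96+15.44)/2 × 1 = 18.7
  [3→3.5]: (15.44+12.88)/2 × 0.5 = 7.08
  [3.5→4.5]: (12.88+8.94)/2 × 1 = 10.91
  Sum = 81.185 mcg/mL·h
Extrapolated tail: C_last / k_e = 8.94 / 0.366 = 24.426
AUC_0→∞ = 81.185 + 24.426 = 105.611 mcg/mL·h

AUC = 106 mcg/mL·h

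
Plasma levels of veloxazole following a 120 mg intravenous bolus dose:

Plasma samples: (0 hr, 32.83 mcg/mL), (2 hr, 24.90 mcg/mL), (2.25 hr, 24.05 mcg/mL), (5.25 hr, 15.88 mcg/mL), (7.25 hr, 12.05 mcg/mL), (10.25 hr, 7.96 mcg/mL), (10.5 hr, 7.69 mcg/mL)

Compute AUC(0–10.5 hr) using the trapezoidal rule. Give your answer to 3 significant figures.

Trapezoidal AUC_0→10.5:
  [0→2]: (32.83+24.90)/2 × 2 = 57.73
  [2→2.25]: (24.90+24.05)/2 × 0.25 = 6.11875
  [2.25→5.25]: (24.05+15.88)/2 × 3 = 59.895
  [5.25→7.25]: (15.88+12.05)/2 × 2 = 27.93
  [7.25→10.25]: (12.05+7.96)/2 × 3 = 30.015
  [10.25→10.5]: (7.96+7.69)/2 × 0.25 = 1.95625
  Sum = 183.645 mcg/mL·hr

AUC = 184 mcg/mL·hr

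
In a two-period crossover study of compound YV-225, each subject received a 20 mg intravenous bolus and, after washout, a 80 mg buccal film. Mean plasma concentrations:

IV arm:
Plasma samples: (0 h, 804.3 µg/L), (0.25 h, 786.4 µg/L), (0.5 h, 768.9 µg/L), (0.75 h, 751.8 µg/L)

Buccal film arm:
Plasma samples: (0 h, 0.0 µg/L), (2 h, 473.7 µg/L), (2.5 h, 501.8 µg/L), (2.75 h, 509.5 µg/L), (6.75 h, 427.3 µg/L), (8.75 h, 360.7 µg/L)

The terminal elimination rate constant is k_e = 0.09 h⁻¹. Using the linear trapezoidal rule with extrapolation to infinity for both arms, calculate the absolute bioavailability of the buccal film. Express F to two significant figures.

F = 0.21

Trapezoidal AUC_0→0.75 (IV):
  [0→0.25]: (804.3+786.4)/2 × 0.25 = 198.8375
  [0.25→0.5]: (786.4+768.9)/2 × 0.25 = 194.4125
  [0.5→0.75]: (768.9+751.8)/2 × 0.25 = 190.0875
  Sum = 583.3375 µg/L·h
IV tail: 751.8/0.09 = 8353.333; AUC_iv,0→∞ = 583.3375 + 8353.333 = 8936.6705 µg/L·h
Trapezoidal AUC_0→8.75 (buccal film):
  [0→2]: (0.0+473.7)/2 × 2 = 473.7
  [2→2.5]: (473.7+501.8)/2 × 0.5 = 243.875
  [2.5→2.75]: (501.8+509.5)/2 × 0.25 = 126.4125
  [2.75→6.75]: (509.5+427.3)/2 × 4 = 1873.6
  [6.75→8.75]: (427.3+360.7)/2 × 2 = 788.0
  Sum = 3505.5875 µg/L·h
buccal film tail: 360.7/0.09 = 4007.778; AUC_ev,0→∞ = 3505.5875 + 4007.778 = 7513.3655 µg/L·h
F = (AUC_ev/D_ev)/(AUC_iv/D_iv) = (7513.3655/80)/(8936.6705/20) = 93.9171/446.834 = 0.2102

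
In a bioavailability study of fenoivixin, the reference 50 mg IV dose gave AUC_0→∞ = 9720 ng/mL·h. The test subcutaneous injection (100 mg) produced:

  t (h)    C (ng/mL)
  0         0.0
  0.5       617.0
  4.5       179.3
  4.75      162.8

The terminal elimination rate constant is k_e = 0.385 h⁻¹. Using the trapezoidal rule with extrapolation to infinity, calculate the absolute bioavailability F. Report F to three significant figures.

F = 0.114

Trapezoidal AUC_0→4.75 (subcutaneous injection):
  [0→0.5]: (0.0+617.0)/2 × 0.5 = 154.25
  [0.5→4.5]: (617.0+179.3)/2 × 4 = 1592.6
  [4.5→4.75]: (179.3+162.8)/2 × 0.25 = 42.7625
  Sum = 1789.6125 ng/mL·h
Tail: C_last/k_e = 162.8/0.385 = 422.857
AUC_0→∞ (subcutaneous injection) = 1789.6125 + 422.857 = 2212.4695 ng/mL·h
F = (AUC_ev/D_ev)/(AUC_iv/D_iv) = (2212.4695/100)/(9720/50) = 22.124695/194.4 = 0.1138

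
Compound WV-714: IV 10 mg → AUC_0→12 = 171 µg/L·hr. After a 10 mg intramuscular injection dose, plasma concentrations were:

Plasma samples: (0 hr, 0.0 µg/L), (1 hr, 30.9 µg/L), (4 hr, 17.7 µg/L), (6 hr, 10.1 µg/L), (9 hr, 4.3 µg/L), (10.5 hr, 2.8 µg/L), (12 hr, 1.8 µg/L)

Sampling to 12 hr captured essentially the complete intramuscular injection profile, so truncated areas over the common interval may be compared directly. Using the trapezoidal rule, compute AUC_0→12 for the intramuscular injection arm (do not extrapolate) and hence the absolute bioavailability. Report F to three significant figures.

F = 0.857

Trapezoidal AUC_0→12 (intramuscular injection):
  [0→1]: (0.0+30.9)/2 × 1 = 15.45
  [1→4]: (30.9+17.7)/2 × 3 = 72.9
  [4→6]: (17.7+10.1)/2 × 2 = 27.8
  [6→9]: (10.1+4.3)/2 × 3 = 21.6
  [9→10.5]: (4.3+2.8)/2 × 1.5 = 5.325
  [10.5→12]: (2.8+1.8)/2 × 1.5 = 3.45
  Sum = 146.525 µg/L·hr
F = (AUC_ev/D_ev)/(AUC_iv/D_iv) = (146.525/10)/(171/10) = 14.6525/17.1 = 0.8569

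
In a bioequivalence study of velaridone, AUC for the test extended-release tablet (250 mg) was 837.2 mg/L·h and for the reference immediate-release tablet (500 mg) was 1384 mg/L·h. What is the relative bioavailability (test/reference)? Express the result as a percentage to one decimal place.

F_rel = 121.0%

F_rel = (AUC_test/D_test) / (AUC_ref/D_ref)
      = (837.2/250) / (1384/500)
      = 3.3488 / 2.768 = 1.2098 = 120.98%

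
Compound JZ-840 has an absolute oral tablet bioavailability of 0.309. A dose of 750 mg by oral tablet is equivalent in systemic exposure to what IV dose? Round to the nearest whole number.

Systemic exposure from an extravascular dose = F × D_ev, so the equivalent IV dose is F × D_ev.
D_iv = F × D_ev = 0.309 × 750 = 231.75 mg

D_iv = 232 mg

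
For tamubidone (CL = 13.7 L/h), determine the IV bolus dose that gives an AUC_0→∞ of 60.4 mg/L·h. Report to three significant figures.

Dose = 827 mg

Dose_iv = CL × AUC_0→∞
     = 13.7 × 60.4 = 827.48 mg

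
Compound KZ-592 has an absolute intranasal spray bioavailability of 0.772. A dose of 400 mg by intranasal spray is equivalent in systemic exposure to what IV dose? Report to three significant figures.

Systemic exposure from an extravascular dose = F × D_ev, so the equivalent IV dose is F × D_ev.
D_iv = F × D_ev = 0.772 × 400 = 308.8 mg

D_iv = 309 mg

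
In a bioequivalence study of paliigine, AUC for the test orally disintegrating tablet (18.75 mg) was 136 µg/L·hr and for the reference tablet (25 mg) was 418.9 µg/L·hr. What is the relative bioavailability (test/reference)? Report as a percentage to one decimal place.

F_rel = (AUC_test/D_test) / (AUC_ref/D_ref)
      = (136/18.75) / (418.9/25)
      = 7.25333 / 16.756 = 0.4329 = 43.29%

F_rel = 43.3%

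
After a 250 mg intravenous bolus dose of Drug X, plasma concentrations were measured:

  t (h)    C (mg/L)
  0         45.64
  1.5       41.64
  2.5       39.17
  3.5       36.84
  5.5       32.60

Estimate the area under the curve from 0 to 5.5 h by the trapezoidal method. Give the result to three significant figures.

AUC = 213 mg/L·h

Trapezoidal AUC_0→5.5:
  [0→1.5]: (45.64+41.64)/2 × 1.5 = 65.46
  [1.5→2.5]: (41.64+39.17)/2 × 1 = 40.405
  [2.5→3.5]: (39.17+36.84)/2 × 1 = 38.005
  [3.5→5.5]: (36.84+32.60)/2 × 2 = 69.44
  Sum = 213.31 mg/L·h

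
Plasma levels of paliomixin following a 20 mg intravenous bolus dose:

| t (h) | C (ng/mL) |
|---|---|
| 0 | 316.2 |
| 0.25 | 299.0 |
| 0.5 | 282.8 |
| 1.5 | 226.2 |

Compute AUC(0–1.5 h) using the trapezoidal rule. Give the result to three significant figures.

AUC = 404 ng/mL·h

Trapezoidal AUC_0→1.5:
  [0→0.25]: (316.2+299.0)/2 × 0.25 = 76.9
  [0.25→0.5]: (299.0+282.8)/2 × 0.25 = 72.725
  [0.5→1.5]: (282.8+226.2)/2 × 1 = 254.5
  Sum = 404.125 ng/mL·h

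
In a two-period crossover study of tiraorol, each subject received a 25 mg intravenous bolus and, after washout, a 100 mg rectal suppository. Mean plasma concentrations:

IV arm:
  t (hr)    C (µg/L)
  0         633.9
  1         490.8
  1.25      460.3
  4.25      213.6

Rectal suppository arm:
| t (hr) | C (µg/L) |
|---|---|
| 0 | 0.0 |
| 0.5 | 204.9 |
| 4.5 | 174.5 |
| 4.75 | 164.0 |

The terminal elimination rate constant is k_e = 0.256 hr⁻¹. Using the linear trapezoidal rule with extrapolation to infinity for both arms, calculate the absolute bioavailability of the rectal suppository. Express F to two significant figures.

F = 0.15

Trapezoidal AUC_0→4.25 (IV):
  [0→1]: (633.9+490.8)/2 × 1 = 562.35
  [1→1.25]: (490.8+460.3)/2 × 0.25 = 118.8875
  [1.25→4.25]: (460.3+213.6)/2 × 3 = 1010.85
  Sum = 1692.0875 µg/L·hr
IV tail: 213.6/0.256 = 834.375; AUC_iv,0→∞ = 1692.0875 + 834.375 = 2526.4625 µg/L·hr
Trapezoidal AUC_0→4.75 (rectal suppository):
  [0→0.5]: (0.0+204.9)/2 × 0.5 = 51.225
  [0.5→4.5]: (204.9+174.5)/2 × 4 = 758.8
  [4.5→4.75]: (174.5+164.0)/2 × 0.25 = 42.3125
  Sum = 852.3375 µg/L·hr
rectal suppository tail: 164.0/0.256 = 640.625; AUC_ev,0→∞ = 852.3375 + 640.625 = 1492.9625 µg/L·hr
F = (AUC_ev/D_ev)/(AUC_iv/D_iv) = (1492.9625/100)/(2526.4625/25) = 14.929625/101.0585 = 0.1477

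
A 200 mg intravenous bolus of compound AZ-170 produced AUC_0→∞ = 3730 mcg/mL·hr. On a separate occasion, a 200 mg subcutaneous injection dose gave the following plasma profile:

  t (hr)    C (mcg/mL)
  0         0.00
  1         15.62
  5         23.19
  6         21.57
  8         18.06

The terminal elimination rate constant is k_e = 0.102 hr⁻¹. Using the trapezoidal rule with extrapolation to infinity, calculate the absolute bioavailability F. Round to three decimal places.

Trapezoidal AUC_0→8 (subcutaneous injection):
  [0→1]: (0.00+15.62)/2 × 1 = 7.81
  [1→5]: (15.62+23.19)/2 × 4 = 77.62
  [5→6]: (23.19+21.57)/2 × 1 = 22.38
  [6→8]: (21.57+18.06)/2 × 2 = 39.63
  Sum = 147.44 mcg/mL·hr
Tail: C_last/k_e = 18.06/0.102 = 177.059
AUC_0→∞ (subcutaneous injection) = 147.44 + 177.059 = 324.499 mcg/mL·hr
F = (AUC_ev/D_ev)/(AUC_iv/D_iv) = (324.499/200)/(3730/200) = 1.622495/18.65 = 0.0870

F = 0.087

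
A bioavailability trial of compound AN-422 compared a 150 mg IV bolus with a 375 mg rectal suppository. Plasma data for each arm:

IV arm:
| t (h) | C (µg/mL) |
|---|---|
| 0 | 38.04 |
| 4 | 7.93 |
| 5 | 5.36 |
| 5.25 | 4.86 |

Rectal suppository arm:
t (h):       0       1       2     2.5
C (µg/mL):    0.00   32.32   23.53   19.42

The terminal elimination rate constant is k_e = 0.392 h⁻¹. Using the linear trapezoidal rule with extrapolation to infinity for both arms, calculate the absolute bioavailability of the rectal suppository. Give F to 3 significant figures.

Trapezoidal AUC_0→5.25 (IV):
  [0→4]: (38.04+7.93)/2 × 4 = 91.94
  [4→5]: (7.93+5.36)/2 × 1 = 6.645
  [5→5.25]: (5.36+4.86)/2 × 0.25 = 1.2775
  Sum = 99.8625 µg/mL·h
IV tail: 4.86/0.392 = 12.398; AUC_iv,0→∞ = 99.8625 + 12.398 = 112.2605 µg/mL·h
Trapezoidal AUC_0→2.5 (rectal suppository):
  [0→1]: (0.00+32.32)/2 × 1 = 16.16
  [1→2]: (32.32+23.53)/2 × 1 = 27.925
  [2→2.5]: (23.53+19.42)/2 × 0.5 = 10.7375
  Sum = 54.8225 µg/mL·h
rectal suppository tail: 19.42/0.392 = 49.541; AUC_ev,0→∞ = 54.8225 + 49.541 = 104.3635 µg/mL·h
F = (AUC_ev/D_ev)/(AUC_iv/D_iv) = (104.3635/375)/(112.2605/150) = 0.278303/0.748403 = 0.3719

F = 0.372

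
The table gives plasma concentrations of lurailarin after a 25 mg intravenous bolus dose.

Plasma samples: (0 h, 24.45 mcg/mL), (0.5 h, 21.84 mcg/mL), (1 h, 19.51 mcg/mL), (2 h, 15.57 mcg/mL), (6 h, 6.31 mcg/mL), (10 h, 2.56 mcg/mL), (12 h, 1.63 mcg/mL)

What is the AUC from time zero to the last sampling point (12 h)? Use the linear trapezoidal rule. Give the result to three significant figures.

Trapezoidal AUC_0→12:
  [0→0.5]: (24.45+21.84)/2 × 0.5 = 11.5725
  [0.5→1]: (21.84+19.51)/2 × 0.5 = 10.3375
  [1→2]: (19.51+15.57)/2 × 1 = 17.54
  [2→6]: (15.57+6.31)/2 × 4 = 43.76
  [6→10]: (6.31+2.56)/2 × 4 = 17.74
  [10→12]: (2.56+1.63)/2 × 2 = 4.19
  Sum = 105.14 mcg/mL·h

AUC = 105 mcg/mL·h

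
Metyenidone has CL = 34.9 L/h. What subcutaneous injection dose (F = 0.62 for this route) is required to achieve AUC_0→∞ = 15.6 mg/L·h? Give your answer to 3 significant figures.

Dose = CL × AUC_0→∞ / F
     = 34.9 × 15.6 / 0.62 = 878.129 mg

Dose = 878 mg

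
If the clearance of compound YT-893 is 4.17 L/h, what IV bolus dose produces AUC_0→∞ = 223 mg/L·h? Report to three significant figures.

Dose_iv = CL × AUC_0→∞
     = 4.17 × 223 = 929.91 mg

Dose = 930 mg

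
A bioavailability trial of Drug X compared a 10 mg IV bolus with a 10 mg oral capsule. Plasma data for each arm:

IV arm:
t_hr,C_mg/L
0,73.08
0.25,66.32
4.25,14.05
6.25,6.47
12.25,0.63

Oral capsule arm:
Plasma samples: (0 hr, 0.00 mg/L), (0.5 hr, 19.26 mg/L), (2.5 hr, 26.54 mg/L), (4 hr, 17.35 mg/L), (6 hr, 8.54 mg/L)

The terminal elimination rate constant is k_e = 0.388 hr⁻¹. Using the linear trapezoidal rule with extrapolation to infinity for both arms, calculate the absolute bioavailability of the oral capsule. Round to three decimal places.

F = 0.593

Trapezoidal AUC_0→12.25 (IV):
  [0→0.25]: (73.08+66.32)/2 × 0.25 = 17.425
  [0.25→4.25]: (66.32+14.05)/2 × 4 = 160.74
  [4.25→6.25]: (14.05+6.47)/2 × 2 = 20.52
  [6.25→12.25]: (6.47+0.63)/2 × 6 = 21.3
  Sum = 219.985 mg/L·hr
IV tail: 0.63/0.388 = 1.624; AUC_iv,0→∞ = 219.985 + 1.624 = 221.609 mg/L·hr
Trapezoidal AUC_0→6 (oral capsule):
  [0→0.5]: (0.00+19.26)/2 × 0.5 = 4.815
  [0.5→2.5]: (19.26+26.54)/2 × 2 = 45.8
  [2.5→4]: (26.54+17.35)/2 × 1.5 = 32.9175
  [4→6]: (17.35+8.54)/2 × 2 = 25.89
  Sum = 109.4225 mg/L·hr
oral capsule tail: 8.54/0.388 = 22.010; AUC_ev,0→∞ = 109.4225 + 22.010 = 131.4325 mg/L·hr
F = (AUC_ev/D_ev)/(AUC_iv/D_iv) = (131.4325/10)/(221.609/10) = 13.14325/22.1609 = 0.5931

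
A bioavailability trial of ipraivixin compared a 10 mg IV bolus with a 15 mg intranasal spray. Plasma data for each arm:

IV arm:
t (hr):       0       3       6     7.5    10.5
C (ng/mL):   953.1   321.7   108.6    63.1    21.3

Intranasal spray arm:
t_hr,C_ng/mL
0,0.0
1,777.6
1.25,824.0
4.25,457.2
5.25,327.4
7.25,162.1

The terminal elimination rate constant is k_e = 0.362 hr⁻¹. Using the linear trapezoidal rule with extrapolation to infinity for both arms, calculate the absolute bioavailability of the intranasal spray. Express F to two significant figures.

Trapezoidal AUC_0→10.5 (IV):
  [0→3]: (953.1+321.7)/2 × 3 = 1912.2
  [3→6]: (321.7+108.6)/2 × 3 = 645.45
  [6→7.5]: (108.6+63.1)/2 × 1.5 = 128.775
  [7.5→10.5]: (63.1+21.3)/2 × 3 = 126.6
  Sum = 2813.025 ng/mL·hr
IV tail: 21.3/0.362 = 58.840; AUC_iv,0→∞ = 2813.025 + 58.840 = 2871.865 ng/mL·hr
Trapezoidal AUC_0→7.25 (intranasal spray):
  [0→1]: (0.0+777.6)/2 × 1 = 388.8
  [1→1.25]: (777.6+824.0)/2 × 0.25 = 200.2
  [1.25→4.25]: (824.0+457.2)/2 × 3 = 1921.8
  [4.25→5.25]: (457.2+327.4)/2 × 1 = 392.3
  [5.25→7.25]: (327.4+162.1)/2 × 2 = 489.5
  Sum = 3392.6 ng/mL·hr
intranasal spray tail: 162.1/0.362 = 447.790; AUC_ev,0→∞ = 3392.6 + 447.790 = 3840.39 ng/mL·hr
F = (AUC_ev/D_ev)/(AUC_iv/D_iv) = (3840.39/15)/(2871.865/10) = 256.026/287.1865 = 0.8915

F = 0.89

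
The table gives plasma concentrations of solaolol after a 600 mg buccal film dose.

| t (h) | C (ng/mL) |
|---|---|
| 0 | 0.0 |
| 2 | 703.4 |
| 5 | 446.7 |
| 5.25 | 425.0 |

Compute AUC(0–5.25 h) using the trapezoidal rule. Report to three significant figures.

Trapezoidal AUC_0→5.25:
  [0→2]: (0.0+703.4)/2 × 2 = 703.4
  [2→5]: (703.4+446.7)/2 × 3 = 1725.15
  [5→5.25]: (446.7+425.0)/2 × 0.25 = 108.9625
  Sum = 2537.5125 ng/mL·h

AUC = 2540 ng/mL·h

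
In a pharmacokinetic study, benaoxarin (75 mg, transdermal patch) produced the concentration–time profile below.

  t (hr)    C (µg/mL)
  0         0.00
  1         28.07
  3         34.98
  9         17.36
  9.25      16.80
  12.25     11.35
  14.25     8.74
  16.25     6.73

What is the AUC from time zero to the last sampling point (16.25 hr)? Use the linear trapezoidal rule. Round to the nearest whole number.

AUC = 316 µg/mL·hr

Trapezoidal AUC_0→16.25:
  [0→1]: (0.00+28.07)/2 × 1 = 14.035
  [1→3]: (28.07+34.98)/2 × 2 = 63.05
  [3→9]: (34.98+17.36)/2 × 6 = 157.02
  [9→9.25]: (17.36+16.80)/2 × 0.25 = 4.27
  [9.25→12.25]: (16.80+11.35)/2 × 3 = 42.225
  [12.25→14.25]: (11.35+8.74)/2 × 2 = 20.09
  [14.25→16.25]: (8.74+6.73)/2 × 2 = 15.47
  Sum = 316.16 µg/mL·hr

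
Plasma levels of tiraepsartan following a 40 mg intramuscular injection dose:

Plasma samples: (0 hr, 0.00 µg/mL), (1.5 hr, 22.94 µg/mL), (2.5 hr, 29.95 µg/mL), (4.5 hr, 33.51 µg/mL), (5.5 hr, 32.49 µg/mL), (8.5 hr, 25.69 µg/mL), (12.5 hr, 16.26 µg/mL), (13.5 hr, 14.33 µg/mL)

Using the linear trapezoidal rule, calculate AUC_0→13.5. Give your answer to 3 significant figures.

Trapezoidal AUC_0→13.5:
  [0→1.5]: (0.00+22.94)/2 × 1.5 = 17.205
  [1.5→2.5]: (22.94+29.95)/2 × 1 = 26.445
  [2.5→4.5]: (29.95+33.51)/2 × 2 = 63.46
  [4.5→5.5]: (33.51+32.49)/2 × 1 = 33.0
  [5.5→8.5]: (32.49+25.69)/2 × 3 = 87.27
  [8.5→12.5]: (25.69+16.26)/2 × 4 = 83.9
  [12.5→13.5]: (16.26+14.33)/2 × 1 = 15.295
  Sum = 326.575 µg/mL·hr

AUC = 327 µg/mL·hr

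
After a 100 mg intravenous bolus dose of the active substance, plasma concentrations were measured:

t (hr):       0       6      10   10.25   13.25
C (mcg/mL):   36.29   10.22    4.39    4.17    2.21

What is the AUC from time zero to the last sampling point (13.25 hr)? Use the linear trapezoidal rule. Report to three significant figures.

AUC = 179 mcg/mL·hr

Trapezoidal AUC_0→13.25:
  [0→6]: (36.29+10.22)/2 × 6 = 139.53
  [6→10]: (10.22+4.39)/2 × 4 = 29.22
  [10→10.25]: (4.39+4.17)/2 × 0.25 = 1.07
  [10.25→13.25]: (4.17+2.21)/2 × 3 = 9.57
  Sum = 179.39 mcg/mL·hr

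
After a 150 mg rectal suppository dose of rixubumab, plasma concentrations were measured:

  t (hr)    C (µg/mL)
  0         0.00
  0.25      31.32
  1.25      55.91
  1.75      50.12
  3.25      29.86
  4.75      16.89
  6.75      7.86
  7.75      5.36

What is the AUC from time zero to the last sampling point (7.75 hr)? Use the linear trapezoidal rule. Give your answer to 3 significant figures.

AUC = 200 µg/mL·hr

Trapezoidal AUC_0→7.75:
  [0→0.25]: (0.00+31.32)/2 × 0.25 = 3.915
  [0.25→1.25]: (31.32+55.91)/2 × 1 = 43.615
  [1.25→1.75]: (55.91+50.12)/2 × 0.5 = 26.5075
  [1.75→3.25]: (50.12+29.86)/2 × 1.5 = 59.985
  [3.25→4.75]: (29.86+16.89)/2 × 1.5 = 35.0625
  [4.75→6.75]: (16.89+7.86)/2 × 2 = 24.75
  [6.75→7.75]: (7.86+5.36)/2 × 1 = 6.61
  Sum = 200.445 µg/mL·hr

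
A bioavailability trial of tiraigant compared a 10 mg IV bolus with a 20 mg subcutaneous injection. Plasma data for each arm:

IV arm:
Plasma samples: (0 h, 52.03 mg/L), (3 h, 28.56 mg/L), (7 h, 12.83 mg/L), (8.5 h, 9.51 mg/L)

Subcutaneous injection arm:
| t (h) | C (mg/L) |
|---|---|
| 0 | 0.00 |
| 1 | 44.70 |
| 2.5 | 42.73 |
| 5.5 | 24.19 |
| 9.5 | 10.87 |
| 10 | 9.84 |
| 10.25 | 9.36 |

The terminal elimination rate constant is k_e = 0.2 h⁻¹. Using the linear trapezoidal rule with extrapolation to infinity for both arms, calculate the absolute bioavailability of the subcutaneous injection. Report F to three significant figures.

F = 0.584

Trapezoidal AUC_0→8.5 (IV):
  [0→3]: (52.03+28.56)/2 × 3 = 120.885
  [3→7]: (28.56+12.83)/2 × 4 = 82.78
  [7→8.5]: (12.83+9.51)/2 × 1.5 = 16.755
  Sum = 220.42 mg/L·h
IV tail: 9.51/0.2 = 47.550; AUC_iv,0→∞ = 220.42 + 47.550 = 267.97 mg/L·h
Trapezoidal AUC_0→10.25 (subcutaneous injection):
  [0→1]: (0.00+44.70)/2 × 1 = 22.35
  [1→2.5]: (44.70+42.73)/2 × 1.5 = 65.5725
  [2.5→5.5]: (42.73+24.19)/2 × 3 = 100.38
  [5.5→9.5]: (24.19+10.87)/2 × 4 = 70.12
  [9.5→10]: (10.87+9.84)/2 × 0.5 = 5.1775
  [10→10.25]: (9.84+9.36)/2 × 0.25 = 2.4
  Sum = 266.0 mg/L·h
subcutaneous injection tail: 9.36/0.2 = 46.800; AUC_ev,0→∞ = 266.0 + 46.800 = 312.8 mg/L·h
F = (AUC_ev/D_ev)/(AUC_iv/D_iv) = (312.8/20)/(267.97/10) = 15.64/26.797 = 0.5836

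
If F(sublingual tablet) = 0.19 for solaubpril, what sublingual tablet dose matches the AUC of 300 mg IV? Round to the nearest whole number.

For equal systemic exposure: F × D_ev = D_iv
D_ev = D_iv / F = 300 / 0.19 = 1578.95 mg

D_sublingual = 1579 mg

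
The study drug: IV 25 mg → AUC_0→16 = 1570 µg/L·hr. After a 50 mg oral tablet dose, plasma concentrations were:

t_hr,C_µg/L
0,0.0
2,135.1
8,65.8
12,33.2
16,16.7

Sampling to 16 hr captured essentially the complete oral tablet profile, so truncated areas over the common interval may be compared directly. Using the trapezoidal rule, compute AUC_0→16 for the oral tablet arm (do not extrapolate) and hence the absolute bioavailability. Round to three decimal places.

F = 0.330

Trapezoidal AUC_0→16 (oral tablet):
  [0→2]: (0.0+135.1)/2 × 2 = 135.1
  [2→8]: (135.1+65.8)/2 × 6 = 602.7
  [8→12]: (65.8+33.2)/2 × 4 = 198.0
  [12→16]: (33.2+16.7)/2 × 4 = 99.8
  Sum = 1035.6 µg/L·hr
F = (AUC_ev/D_ev)/(AUC_iv/D_iv) = (1035.6/50)/(1570/25) = 20.712/62.8 = 0.3298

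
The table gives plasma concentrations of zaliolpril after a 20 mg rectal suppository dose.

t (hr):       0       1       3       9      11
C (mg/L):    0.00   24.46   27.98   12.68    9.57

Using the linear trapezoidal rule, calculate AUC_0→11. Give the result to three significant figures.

AUC = 209 mg/L·hr

Trapezoidal AUC_0→11:
  [0→1]: (0.00+24.46)/2 × 1 = 12.23
  [1→3]: (24.46+27.98)/2 × 2 = 52.44
  [3→9]: (27.98+12.68)/2 × 6 = 121.98
  [9→11]: (12.68+9.57)/2 × 2 = 22.25
  Sum = 208.9 mg/L·hr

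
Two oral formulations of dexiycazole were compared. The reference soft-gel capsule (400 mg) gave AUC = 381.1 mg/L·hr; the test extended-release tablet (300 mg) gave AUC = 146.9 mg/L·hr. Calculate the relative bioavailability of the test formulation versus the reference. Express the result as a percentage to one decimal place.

F_rel = (AUC_test/D_test) / (AUC_ref/D_ref)
      = (146.9/300) / (381.1/400)
      = 0.489667 / 0.95275 = 0.5140 = 51.40%

F_rel = 51.4%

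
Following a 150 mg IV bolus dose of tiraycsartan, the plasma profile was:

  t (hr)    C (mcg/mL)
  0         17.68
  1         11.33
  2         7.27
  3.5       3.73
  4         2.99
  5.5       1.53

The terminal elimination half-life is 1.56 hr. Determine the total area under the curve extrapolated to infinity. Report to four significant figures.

AUC = 40.57 mcg/mL·hr

Trapezoidal AUC_0→5.5:
  [0→1]: (17.68+11.33)/2 × 1 = 14.505
  [1→2]: (11.33+7.27)/2 × 1 = 9.3
  [2→3.5]: (7.27+3.73)/2 × 1.5 = 8.25
  [3.5→4]: (3.73+2.99)/2 × 0.5 = 1.68
  [4→5.5]: (2.99+1.53)/2 × 1.5 = 3.39
  Sum = 37.125 mcg/mL·hr
k_e = ln2 / t½ = 0.693147 / 1.56 = 0.4443 hr^-1
Extrapolated tail: C_last / k_e = 1.53 / 0.4443 = 3.444
AUC_0→∞ = 37.125 + 3.444 = 40.569 mcg/mL·hr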